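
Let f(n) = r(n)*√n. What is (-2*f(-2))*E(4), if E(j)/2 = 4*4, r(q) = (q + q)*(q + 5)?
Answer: 768*I*√2 ≈ 1086.1*I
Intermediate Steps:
r(q) = 2*q*(5 + q) (r(q) = (2*q)*(5 + q) = 2*q*(5 + q))
E(j) = 32 (E(j) = 2*(4*4) = 2*16 = 32)
f(n) = 2*n^(3/2)*(5 + n) (f(n) = (2*n*(5 + n))*√n = 2*n^(3/2)*(5 + n))
(-2*f(-2))*E(4) = -4*(-2)^(3/2)*(5 - 2)*32 = -4*(-2*I*√2)*3*32 = -(-24)*I*√2*32 = (24*I*√2)*32 = 768*I*√2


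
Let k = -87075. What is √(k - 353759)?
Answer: I*√440834 ≈ 663.95*I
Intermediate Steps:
√(k - 353759) = √(-87075 - 353759) = √(-440834) = I*√440834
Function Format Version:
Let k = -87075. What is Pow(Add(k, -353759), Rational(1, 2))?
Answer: Mul(I, Pow(440834, Rational(1, 2))) ≈ Mul(663.95, I)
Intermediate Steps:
Pow(Add(k, -353759), Rational(1, 2)) = Pow(Add(-87075, -353759), Rational(1, 2)) = Pow(-440834, Rational(1, 2)) = Mul(I, Pow(440834, Rational(1, 2)))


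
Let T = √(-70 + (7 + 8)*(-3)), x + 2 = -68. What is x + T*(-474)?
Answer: -70 - 474*I*√115 ≈ -70.0 - 5083.1*I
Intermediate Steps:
x = -70 (x = -2 - 68 = -70)
T = I*√115 (T = √(-70 + 15*(-3)) = √(-70 - 45) = √(-115) = I*√115 ≈ 10.724*I)
x + T*(-474) = -70 + (I*√115)*(-474) = -70 - 474*I*√115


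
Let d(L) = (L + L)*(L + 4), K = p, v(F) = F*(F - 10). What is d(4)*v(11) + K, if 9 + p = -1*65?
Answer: 630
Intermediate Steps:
p = -74 (p = -9 - 1*65 = -9 - 65 = -74)
v(F) = F*(-10 + F)
K = -74
d(L) = 2*L*(4 + L) (d(L) = (2*L)*(4 + L) = 2*L*(4 + L))
d(4)*v(11) + K = (2*4*(4 + 4))*(11*(-10 + 11)) - 74 = (2*4*8)*(11*1) - 74 = 64*11 - 74 = 704 - 74 = 630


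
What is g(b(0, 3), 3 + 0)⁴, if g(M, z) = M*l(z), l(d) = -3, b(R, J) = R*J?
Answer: 0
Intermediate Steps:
b(R, J) = J*R
g(M, z) = -3*M (g(M, z) = M*(-3) = -3*M)
g(b(0, 3), 3 + 0)⁴ = (-9*0)⁴ = (-3*0)⁴ = 0⁴ = 0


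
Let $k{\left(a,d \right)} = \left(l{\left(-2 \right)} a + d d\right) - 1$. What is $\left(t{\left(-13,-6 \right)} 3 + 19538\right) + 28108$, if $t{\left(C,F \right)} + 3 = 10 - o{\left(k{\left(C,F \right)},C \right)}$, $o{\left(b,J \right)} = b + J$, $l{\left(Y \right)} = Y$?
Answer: $47523$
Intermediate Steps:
$k{\left(a,d \right)} = -1 + d^{2} - 2 a$ ($k{\left(a,d \right)} = \left(- 2 a + d d\right) - 1 = \left(- 2 a + d^{2}\right) - 1 = \left(d^{2} - 2 a\right) - 1 = -1 + d^{2} - 2 a$)
$o{\left(b,J \right)} = J + b$
$t{\left(C,F \right)} = 8 + C - F^{2}$ ($t{\left(C,F \right)} = -3 - \left(-11 + F^{2} - C\right) = -3 + \left(10 + \left(1 + C - F^{2}\right)\right) = -3 + \left(11 + C - F^{2}\right) = 8 + C - F^{2}$)
$\left(t{\left(-13,-6 \right)} 3 + 19538\right) + 28108 = \left(\left(8 - 13 - \left(-6\right)^{2}\right) 3 + 19538\right) + 28108 = \left(\left(8 - 13 - 36\right) 3 + 19538\right) + 28108 = \left(\left(-41\right) 3 + 19538\right) + 28108 = \left(-123 + 19538\right) + 28108 = 19415 + 28108 = 47523$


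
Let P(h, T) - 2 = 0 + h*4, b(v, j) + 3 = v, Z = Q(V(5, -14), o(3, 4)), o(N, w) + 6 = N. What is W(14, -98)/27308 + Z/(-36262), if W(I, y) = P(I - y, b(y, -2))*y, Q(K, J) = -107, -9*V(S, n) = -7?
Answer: -399058061/247560674 ≈ -1.6120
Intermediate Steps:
V(S, n) = 7/9 (V(S, n) = -⅑*(-7) = 7/9)
o(N, w) = -6 + N
Z = -107
b(v, j) = -3 + v
P(h, T) = 2 + 4*h (P(h, T) = 2 + (0 + h*4) = 2 + (0 + 4*h) = 2 + 4*h)
W(I, y) = y*(2 - 4*y + 4*I) (W(I, y) = (2 + 4*(I - y))*y = (2 + (-4*y + 4*I))*y = (2 - 4*y + 4*I)*y = y*(2 - 4*y + 4*I))
W(14, -98)/27308 + Z/(-36262) = (2*(-98)*(1 - 2*(-98) + 2*14))/27308 - 107/(-36262) = (2*(-98)*(1 + 196 + 28))*(1/27308) - 107*(-1/36262) = (2*(-98)*225)*(1/27308) + 107/36262 = -44100*1/27308 + 107/36262 = -11025/6827 + 107/36262 = -399058061/247560674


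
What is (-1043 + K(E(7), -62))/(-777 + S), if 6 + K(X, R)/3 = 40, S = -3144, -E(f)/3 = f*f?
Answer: 941/3921 ≈ 0.23999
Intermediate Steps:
E(f) = -3*f**2 (E(f) = -3*f*f = -3*f**2)
K(X, R) = 102 (K(X, R) = -18 + 3*40 = -18 + 120 = 102)
(-1043 + K(E(7), -62))/(-777 + S) = (-1043 + 102)/(-777 - 3144) = -941/(-3921) = -941*(-1/3921) = 941/3921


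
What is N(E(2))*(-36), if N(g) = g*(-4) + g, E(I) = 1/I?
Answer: 54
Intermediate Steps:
N(g) = -3*g (N(g) = -4*g + g = -3*g)
N(E(2))*(-36) = -3/2*(-36) = 54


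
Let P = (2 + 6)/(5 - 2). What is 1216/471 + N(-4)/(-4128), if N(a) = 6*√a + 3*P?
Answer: 69665/27004 - I/344 ≈ 2.5798 - 0.002907*I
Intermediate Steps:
P = 8/3 ≈ 2.6667
N(a) = 8 + 6*√a (N(a) = 6*√a + 3*(8/3) = 6*√a + 8 = 8 + 6*√a)
1216/471 + N(-4)/(-4128) = 1216/471 + (8 + 6*√(-4))/(-4128) = 1216*(1/471) + (8 + 6*(2*I))*(-1/4128) = 1216/471 + (8 + 12*I)*(-1/4128) = 1216/471 + (-1/516 - I/344) = 69665/27004 - I/344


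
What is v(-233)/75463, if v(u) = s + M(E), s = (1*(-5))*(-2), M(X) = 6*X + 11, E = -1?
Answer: 15/75463 ≈ 0.00019877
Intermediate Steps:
M(X) = 11 + 6*X
s = 10 (s = -5*(-2) = 10)
v(u) = 15 (v(u) = 10 + (11 + 6*(-1)) = 10 + (11 - 6) = 10 + 5 = 15)
v(-233)/75463 = 15/75463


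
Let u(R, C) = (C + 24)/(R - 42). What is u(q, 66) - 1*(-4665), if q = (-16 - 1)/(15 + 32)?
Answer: 9283785/1991 ≈ 4662.9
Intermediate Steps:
q = -17/47 ≈ -0.36170
u(R, C) = (24 + C)/(-42 + R)
u(q, 66) - 1*(-4665) = (24 + 66)/(-42 - 17/47) - 1*(-4665) = 90/(-1991/47) + 4665 = -47/1991*90 + 4665 = -4230/1991 + 4665 = 9283785/1991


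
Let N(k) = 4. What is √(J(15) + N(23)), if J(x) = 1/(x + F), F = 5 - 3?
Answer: √1173/17 ≈ 2.0147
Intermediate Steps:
F = 2
J(x) = 1/(2 + x) (J(x) = 1/(x + 2) = 1/(2 + x))
√(J(15) + N(23)) = √(1/(2 + 15) + 4) = √(1/17 + 4) = √(69/17) = √1173/17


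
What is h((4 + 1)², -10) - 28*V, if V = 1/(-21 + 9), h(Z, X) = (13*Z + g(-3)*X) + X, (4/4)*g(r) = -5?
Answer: 1102/3 ≈ 367.33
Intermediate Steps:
g(r) = -5
h(Z, X) = -4*X + 13*Z (h(Z, X) = (13*Z - 5*X) + X = (-5*X + 13*Z) + X = -4*X + 13*Z)
V = -1/12 (V = 1/(-12) = -1/12 ≈ -0.083333)
h((4 + 1)², -10) - 28*V = (-4*(-10) + 13*(4 + 1)²) - 28*(-1/12) = (40 + 13*5²) + 7/3 = (40 + 13*25) + 7/3 = (40 + 325) + 7/3 = 365 + 7/3 = 1102/3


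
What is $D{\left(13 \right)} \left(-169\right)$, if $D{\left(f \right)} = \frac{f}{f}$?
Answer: $-169$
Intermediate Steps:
$D{\left(f \right)} = 1$
$D{\left(13 \right)} \left(-169\right) = 1 \left(-169\right) = -169$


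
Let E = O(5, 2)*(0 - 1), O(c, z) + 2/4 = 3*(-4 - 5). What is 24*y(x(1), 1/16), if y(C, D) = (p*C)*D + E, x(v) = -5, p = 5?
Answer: 1245/2 ≈ 622.50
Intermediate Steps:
O(c, z) = -55/2 (O(c, z) = -1/2 + 3*(-4 - 5) = -1/2 + 3*(-9) = -1/2 - 27 = -55/2)
E = 55/2 (E = -55*(0 - 1)/2 = -55/2*(-1) = 55/2 ≈ 27.500)
y(C, D) = 55/2 + 5*C*D (y(C, D) = (5*C)*D + 55/2 = 5*C*D + 55/2 = 55/2 + 5*C*D)
24*y(x(1), 1/16) = 24*(55/2 + 5*(-5)/16) = 24*(55/2 + 5*(-5)*(1/16)) = 24*(55/2 - 25/16) = 24*(415/16) = 1245/2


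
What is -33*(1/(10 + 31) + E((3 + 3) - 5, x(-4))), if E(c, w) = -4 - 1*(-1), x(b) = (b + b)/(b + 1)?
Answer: 4026/41 ≈ 98.195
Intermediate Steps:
x(b) = 2*b/(1 + b) (x(b) = (2*b)/(1 + b) = 2*b/(1 + b))
E(c, w) = -3 (E(c, w) = -4 + 1 = -3)
-33*(1/(10 + 31) + E((3 + 3) - 5, x(-4))) = -33*(1/(10 + 31) - 3) = -33*(1/41 - 3) = -33*(-122/41) = 4026/41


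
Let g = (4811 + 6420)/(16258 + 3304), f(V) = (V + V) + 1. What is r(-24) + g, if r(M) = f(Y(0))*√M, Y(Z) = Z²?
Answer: 11231/19562 + 2*I*√6 ≈ 0.57412 + 4.899*I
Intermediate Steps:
f(V) = 1 + 2*V (f(V) = 2*V + 1 = 1 + 2*V)
r(M) = √M (r(M) = (1 + 2*0²)*√M = (1 + 2*0)*√M = (1 + 0)*√M = 1*√M = √M)
g = 11231/19562 ≈ 0.57412
r(-24) + g = √(-24) + 11231/19562 = 2*I*√6 + 11231/19562 = 11231/19562 + 2*I*√6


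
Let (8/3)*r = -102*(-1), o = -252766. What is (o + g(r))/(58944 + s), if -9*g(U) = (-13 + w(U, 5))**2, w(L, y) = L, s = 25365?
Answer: -36408505/12140496 ≈ -2.9989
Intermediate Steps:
r = 153/4 (r = 3*(-102*(-1))/8 = (3/8)*102 = 153/4 ≈ 38.250)
g(U) = -(-13 + U)**2/9
(o + g(r))/(58944 + s) = (-252766 - (-13 + 153/4)**2/9)/(58944 + 25365) = (-252766 - (101/4)**2/9)/84309 = (-252766 - 1/9*10201/16)*(1/84309) = (-252766 - 10201/144)*(1/84309) = -36408505/144*1/84309 = -36408505/12140496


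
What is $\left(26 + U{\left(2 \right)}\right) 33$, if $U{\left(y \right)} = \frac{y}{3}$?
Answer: $880$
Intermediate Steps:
$U{\left(y \right)} = \frac{y}{3}$ ($U{\left(y \right)} = y \frac{1}{3} = \frac{y}{3}$)
$\left(26 + U{\left(2 \right)}\right) 33 = \left(26 + \frac{1}{3} \cdot 2\right) 33 = \left(26 + \frac{2}{3}\right) 33 = \frac{80}{3} \cdot 33 = 880$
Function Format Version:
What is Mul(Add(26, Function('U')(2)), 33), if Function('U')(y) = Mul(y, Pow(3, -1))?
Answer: 880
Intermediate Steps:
Function('U')(y) = Mul(Rational(1, 3), y) (Function('U')(y) = Mul(y, Rational(1, 3)) = Mul(Rational(1, 3), y))
Mul(Add(26, Function('U')(2)), 33) = Mul(Add(26, Mul(Rational(1, 3), 2)), 33) = Mul(Add(26, Rational(2, 3)), 33) = Mul(Rational(80, 3), 33) = 880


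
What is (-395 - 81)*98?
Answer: -46648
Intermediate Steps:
(-395 - 81)*98 = -476*98 = -46648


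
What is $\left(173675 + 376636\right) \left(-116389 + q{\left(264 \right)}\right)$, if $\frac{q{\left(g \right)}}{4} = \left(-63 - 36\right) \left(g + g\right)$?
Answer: $-179113573347$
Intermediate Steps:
$q{\left(g \right)} = - 792 g$ ($q{\left(g \right)} = 4 \left(-63 - 36\right) \left(g + g\right) = 4 \left(- 99 \cdot 2 g\right) = 4 \left(- 198 g\right) = - 792 g$)
$\left(173675 + 376636\right) \left(-116389 + q{\left(264 \right)}\right) = \left(173675 + 376636\right) \left(-116389 - 209088\right) = 550311 \left(-116389 - 209088\right) = 550311 \left(-325477\right) = -179113573347$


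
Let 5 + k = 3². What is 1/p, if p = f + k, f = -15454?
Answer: -1/15450 ≈ -6.4725e-5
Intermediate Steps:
k = 4 (k = -5 + 3² = -5 + 9 = 4)
p = -15450 (p = -15454 + 4 = -15450)
1/p = 1/(-15450) = -1/15450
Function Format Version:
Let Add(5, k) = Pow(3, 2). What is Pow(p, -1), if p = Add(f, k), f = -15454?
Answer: Rational(-1, 15450) ≈ -6.4725e-5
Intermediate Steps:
k = 4 (k = Add(-5, Pow(3, 2)) = Add(-5, 9) = 4)
p = -15450 (p = Add(-15454, 4) = -15450)
Pow(p, -1) = Pow(-15450, -1) = Rational(-1, 15450)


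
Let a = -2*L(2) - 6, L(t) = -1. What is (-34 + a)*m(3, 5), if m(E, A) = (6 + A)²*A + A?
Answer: -23180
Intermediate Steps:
m(E, A) = A + A*(6 + A)² (m(E, A) = A*(6 + A)² + A = A + A*(6 + A)²)
a = -4 (a = -2*(-1) - 6 = 2 - 6 = -4)
(-34 + a)*m(3, 5) = (-34 - 4)*(5*(1 + (6 + 5)²)) = -190*(1 + 11²) = -190*(1 + 121) = -190*122 = -38*610 = -23180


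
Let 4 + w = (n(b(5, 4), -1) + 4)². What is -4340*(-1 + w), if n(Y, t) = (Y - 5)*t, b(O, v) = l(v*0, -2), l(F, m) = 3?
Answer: -134540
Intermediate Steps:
b(O, v) = 3
n(Y, t) = t*(-5 + Y) (n(Y, t) = (-5 + Y)*t = t*(-5 + Y))
w = 32 (w = -4 + (-(-5 + 3) + 4)² = -4 + (-1*(-2) + 4)² = -4 + (2 + 4)² = -4 + 6² = -4 + 36 = 32)
-4340*(-1 + w) = -4340*(-1 + 32) = -4340*31 = -134540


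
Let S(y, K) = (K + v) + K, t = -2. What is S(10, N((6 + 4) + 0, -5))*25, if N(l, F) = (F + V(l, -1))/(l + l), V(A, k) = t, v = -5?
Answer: -285/2 ≈ -142.50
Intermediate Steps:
V(A, k) = -2
N(l, F) = (-2 + F)/(2*l) (N(l, F) = (F - 2)/(l + l) = (-2 + F)/((2*l)) = (-2 + F)*(1/(2*l)) = (-2 + F)/(2*l))
S(y, K) = -5 + 2*K (S(y, K) = (K - 5) + K = (-5 + K) + K = -5 + 2*K)
S(10, N((6 + 4) + 0, -5))*25 = (-5 + 2*((-2 - 5)/(2*((6 + 4) + 0))))*25 = (-5 + 2*((½)*(-7)/(10 + 0)))*25 = (-5 + 2*((½)*(-7)/10))*25 = (-5 + 2*((½)*(⅒)*(-7)))*25 = (-5 + 2*(-7/20))*25 = (-5 - 7/10)*25 = -57/10*25 = -285/2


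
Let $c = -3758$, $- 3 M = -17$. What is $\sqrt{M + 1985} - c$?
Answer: $3758 + \frac{2 \sqrt{4479}}{3} \approx 3802.6$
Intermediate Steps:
$M = \frac{17}{3}$ ($M = \left(- \frac{1}{3}\right) \left(-17\right) = \frac{17}{3} \approx 5.6667$)
$\sqrt{M + 1985} - c = \sqrt{\frac{17}{3} + 1985} - -3758 = \sqrt{\frac{5972}{3}} + 3758 = \frac{2 \sqrt{4479}}{3} + 3758 = 3758 + \frac{2 \sqrt{4479}}{3}$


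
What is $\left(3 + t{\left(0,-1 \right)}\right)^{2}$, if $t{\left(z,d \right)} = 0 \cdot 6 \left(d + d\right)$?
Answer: $9$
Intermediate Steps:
$t{\left(z,d \right)} = 0$ ($t{\left(z,d \right)} = 0 \cdot 2 d = 0$)
$\left(3 + t{\left(0,-1 \right)}\right)^{2} = \left(3 + 0\right)^{2} = 3^{2} = 9$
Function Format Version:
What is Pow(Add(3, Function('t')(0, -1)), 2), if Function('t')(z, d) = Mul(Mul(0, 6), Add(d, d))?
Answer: 9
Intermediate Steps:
Function('t')(z, d) = 0 (Function('t')(z, d) = Mul(0, Mul(2, d)) = 0)
Pow(Add(3, Function('t')(0, -1)), 2) = Pow(Add(3, 0), 2) = Pow(3, 2) = 9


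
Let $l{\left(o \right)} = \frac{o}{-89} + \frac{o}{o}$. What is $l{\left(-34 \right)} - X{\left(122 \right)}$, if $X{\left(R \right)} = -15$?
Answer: $\frac{1458}{89} \approx 16.382$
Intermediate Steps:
$l{\left(o \right)} = 1 - \frac{o}{89}$ ($l{\left(o \right)} = o \left(- \frac{1}{89}\right) + 1 = - \frac{o}{89} + 1 = 1 - \frac{o}{89}$)
$l{\left(-34 \right)} - X{\left(122 \right)} = \left(1 - - \frac{34}{89}\right) - -15 = \left(1 + \frac{34}{89}\right) + 15 = \frac{123}{89} + 15 = \frac{1458}{89}$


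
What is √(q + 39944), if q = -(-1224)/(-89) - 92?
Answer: 6*√8765521/89 ≈ 199.60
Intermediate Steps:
q = -9412/89 (q = -(-1224)*(-1)/89 - 92 = -12*102/89 - 92 = -1224/89 - 92 = -9412/89 ≈ -105.75)
√(q + 39944) = √(-9412/89 + 39944) = √(3545604/89) = 6*√8765521/89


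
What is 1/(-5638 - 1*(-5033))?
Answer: -1/605 ≈ -0.0016529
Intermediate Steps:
1/(-5638 - 1*(-5033)) = 1/(-5638 + 5033) = 1/(-605) = -1/605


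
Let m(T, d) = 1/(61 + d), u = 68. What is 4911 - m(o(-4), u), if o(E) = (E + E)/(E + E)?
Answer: 633518/129 ≈ 4911.0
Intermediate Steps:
o(E) = 1 (o(E) = (2*E)/((2*E)) = (2*E)*(1/(2*E)) = 1)
4911 - m(o(-4), u) = 4911 - 1/(61 + 68) = 4911 - 1/129 = 633518/129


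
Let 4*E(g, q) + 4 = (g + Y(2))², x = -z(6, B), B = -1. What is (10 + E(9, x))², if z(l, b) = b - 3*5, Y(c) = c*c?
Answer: 42025/16 ≈ 2626.6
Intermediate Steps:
Y(c) = c²
z(l, b) = -15 + b (z(l, b) = b - 15 = -15 + b)
x = 16 (x = -(-15 - 1) = -1*(-16) = 16)
E(g, q) = -1 + (4 + g)²/4 (E(g, q) = -1 + (g + 2²)²/4 = -1 + (g + 4)²/4 = -1 + (4 + g)²/4)
(10 + E(9, x))² = (10 + (-1 + (4 + 9)²/4))² = (10 + (-1 + (¼)*13²))² = (10 + (-1 + (¼)*169))² = (10 + (-1 + 169/4))² = (10 + 165/4)² = (205/4)² = 42025/16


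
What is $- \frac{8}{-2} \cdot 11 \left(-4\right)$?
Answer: $-176$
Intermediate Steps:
$- \frac{8}{-2} \cdot 11 \left(-4\right) = \left(-8\right) \left(- \frac{1}{2}\right) 11 \left(-4\right) = 4 \cdot 11 \left(-4\right) = 44 \left(-4\right) = -176$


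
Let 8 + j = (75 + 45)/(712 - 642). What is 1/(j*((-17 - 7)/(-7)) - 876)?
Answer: -49/43980 ≈ -0.0011141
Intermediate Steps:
j = -44/7 (j = -8 + (75 + 45)/(712 - 642) = -8 + 120/70 = -8 + 120*(1/70) = -8 + 12/7 = -44/7 ≈ -6.2857)
1/(j*((-17 - 7)/(-7)) - 876) = 1/(-44*(-17 - 7)/(7*(-7)) - 876) = 1/(-(-1056)*(-1)/(7*7) - 876) = 1/(-44/7*24/7 - 876) = 1/(-1056/49 - 876) = 1/(-43980/49) = -49/43980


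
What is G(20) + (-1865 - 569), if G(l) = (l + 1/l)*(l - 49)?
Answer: -60309/20 ≈ -3015.4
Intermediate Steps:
G(l) = (-49 + l)*(l + 1/l) (G(l) = (l + 1/l)*(-49 + l) = (-49 + l)*(l + 1/l))
G(20) + (-1865 - 569) = (1 + 20**2 - 49*20 - 49/20) + (-1865 - 569) = (1 + 400 - 980 - 49*1/20) - 2434 = (1 + 400 - 980 - 49/20) - 2434 = -11629/20 - 2434 = -60309/20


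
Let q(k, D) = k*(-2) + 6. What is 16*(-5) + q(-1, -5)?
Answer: -72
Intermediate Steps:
q(k, D) = 6 - 2*k (q(k, D) = -2*k + 6 = 6 - 2*k)
16*(-5) + q(-1, -5) = 16*(-5) + (6 - 2*(-1)) = -80 + (6 + 2) = -80 + 8 = -72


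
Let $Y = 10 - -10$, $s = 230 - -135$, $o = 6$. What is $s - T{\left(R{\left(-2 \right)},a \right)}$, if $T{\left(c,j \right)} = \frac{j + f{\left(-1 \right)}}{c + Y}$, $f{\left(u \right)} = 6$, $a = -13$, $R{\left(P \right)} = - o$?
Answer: $\frac{731}{2} \approx 365.5$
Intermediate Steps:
$R{\left(P \right)} = -6$ ($R{\left(P \right)} = \left(-1\right) 6 = -6$)
$s = 365$ ($s = 230 + 135 = 365$)
$Y = 20$ ($Y = 10 + 10 = 20$)
$T{\left(c,j \right)} = \frac{6 + j}{20 + c}$ ($T{\left(c,j \right)} = \frac{j + 6}{c + 20} = \frac{6 + j}{20 + c}$)
$s - T{\left(R{\left(-2 \right)},a \right)} = 365 - \frac{6 - 13}{20 - 6} = 365 - \frac{1}{14} \left(-7\right) = 365 - - \frac{1}{2} = 365 + \frac{1}{2} = \frac{731}{2}$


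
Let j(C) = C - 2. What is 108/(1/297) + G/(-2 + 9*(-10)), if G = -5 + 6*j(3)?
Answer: 2950991/92 ≈ 32076.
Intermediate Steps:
j(C) = -2 + C
G = 1 (G = -5 + 6*(-2 + 3) = -5 + 6*1 = -5 + 6 = 1)
108/(1/297) + G/(-2 + 9*(-10)) = 108/(1/297) + 1/(-2 + 9*(-10)) = 108/(1/297) + 1/(-2 - 90) = 108*297 + 1/(-92) = 32076 + 1*(-1/92) = 32076 - 1/92 = 2950991/92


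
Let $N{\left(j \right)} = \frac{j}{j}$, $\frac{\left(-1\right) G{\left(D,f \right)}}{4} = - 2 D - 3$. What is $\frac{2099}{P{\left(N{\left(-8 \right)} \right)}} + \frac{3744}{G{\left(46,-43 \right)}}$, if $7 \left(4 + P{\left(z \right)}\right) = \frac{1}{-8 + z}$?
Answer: $- \frac{9586453}{18715} \approx -512.23$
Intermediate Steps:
$G{\left(D,f \right)} = 12 + 8 D$ ($G{\left(D,f \right)} = - 4 \left(- 2 D - 3\right) = - 4 \left(-3 - 2 D\right) = 12 + 8 D$)
$N{\left(j \right)} = 1$
$P{\left(z \right)} = -4 + \frac{1}{7 \left(-8 + z\right)}$
$\frac{2099}{P{\left(N{\left(-8 \right)} \right)}} + \frac{3744}{G{\left(46,-43 \right)}} = \frac{2099}{\frac{1}{7} \frac{1}{-8 + 1} \left(225 - 28\right)} + \frac{3744}{12 + 8 \cdot 46} = \frac{2099}{\frac{1}{7} \frac{1}{-7} \left(225 - 28\right)} + \frac{3744}{12 + 368} = \frac{2099}{\frac{1}{7} \left(- \frac{1}{7}\right) 197} + \frac{3744}{380} = \frac{2099}{- \frac{197}{49}} + 3744 \cdot \frac{1}{380} = 2099 \left(- \frac{49}{197}\right) + \frac{936}{95} = - \frac{102851}{197} + \frac{936}{95} = - \frac{9586453}{18715}$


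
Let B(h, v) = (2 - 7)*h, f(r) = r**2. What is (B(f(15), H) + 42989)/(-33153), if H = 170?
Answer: -41864/33153 ≈ -1.2628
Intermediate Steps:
B(h, v) = -5*h
(B(f(15), H) + 42989)/(-33153) = (-5*15**2 + 42989)/(-33153) = (-5*225 + 42989)*(-1/33153) = (-1125 + 42989)*(-1/33153) = 41864*(-1/33153) = -41864/33153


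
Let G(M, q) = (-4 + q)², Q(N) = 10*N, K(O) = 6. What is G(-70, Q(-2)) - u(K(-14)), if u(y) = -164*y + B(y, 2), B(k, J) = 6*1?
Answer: 1554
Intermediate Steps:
B(k, J) = 6
u(y) = 6 - 164*y (u(y) = -164*y + 6 = 6 - 164*y)
G(-70, Q(-2)) - u(K(-14)) = (-4 + 10*(-2))² - (6 - 164*6) = (-4 - 20)² - (6 - 984) = (-24)² - 1*(-978) = 576 + 978 = 1554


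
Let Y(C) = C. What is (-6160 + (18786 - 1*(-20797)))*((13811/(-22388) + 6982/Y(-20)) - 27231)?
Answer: -103189683861927/111940 ≈ -9.2183e+8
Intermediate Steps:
(-6160 + (18786 - 1*(-20797)))*((13811/(-22388) + 6982/Y(-20)) - 27231) = (-6160 + (18786 - 1*(-20797)))*((13811/(-22388) + 6982/(-20)) - 27231) = (-6160 + (18786 + 20797))*((13811*(-1/22388) + 6982*(-1/20)) - 27231) = (-6160 + 39583)*((-13811/22388 - 3491/10) - 27231) = 33423*(-39147309/111940 - 27231) = 33423*(-3087385449/111940) = -103189683861927/111940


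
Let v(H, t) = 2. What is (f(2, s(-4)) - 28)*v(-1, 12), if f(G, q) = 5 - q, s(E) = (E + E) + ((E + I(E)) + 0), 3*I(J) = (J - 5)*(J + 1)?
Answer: -40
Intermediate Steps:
I(J) = (1 + J)*(-5 + J)/3 (I(J) = ((J - 5)*(J + 1))/3 = ((-5 + J)*(1 + J))/3 = ((1 + J)*(-5 + J))/3 = (1 + J)*(-5 + J)/3)
s(E) = -5/3 + E**2/3 + 5*E/3 (s(E) = (E + E) + ((E + (-5/3 - 4*E/3 + E**2/3)) + 0) = 2*E + ((-5/3 - E/3 + E**2/3) + 0) = 2*E + (-5/3 - E/3 + E**2/3) = -5/3 + E**2/3 + 5*E/3)
(f(2, s(-4)) - 28)*v(-1, 12) = ((5 - (-5/3 + (1/3)*(-4)**2 + (5/3)*(-4))) - 28)*2 = ((5 - (-5/3 + (1/3)*16 - 20/3)) - 28)*2 = ((5 - (-5/3 + 16/3 - 20/3)) - 28)*2 = ((5 - 1*(-3)) - 28)*2 = ((5 + 3) - 28)*2 = (8 - 28)*2 = -20*2 = -40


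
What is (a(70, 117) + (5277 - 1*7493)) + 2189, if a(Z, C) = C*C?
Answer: 13662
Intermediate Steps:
a(Z, C) = C**2
(a(70, 117) + (5277 - 1*7493)) + 2189 = (117**2 + (5277 - 1*7493)) + 2189 = (13689 + (5277 - 7493)) + 2189 = (13689 - 2216) + 2189 = 11473 + 2189 = 13662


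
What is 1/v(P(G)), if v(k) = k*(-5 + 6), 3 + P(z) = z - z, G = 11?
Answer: -⅓ ≈ -0.33333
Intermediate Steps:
P(z) = -3 (P(z) = -3 + (z - z) = -3 + 0 = -3)
v(k) = k (v(k) = k*1 = k)
1/v(P(G)) = 1/(-3) = -⅓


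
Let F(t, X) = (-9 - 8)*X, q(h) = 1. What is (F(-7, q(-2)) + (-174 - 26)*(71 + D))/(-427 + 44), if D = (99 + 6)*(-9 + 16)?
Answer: 161217/383 ≈ 420.93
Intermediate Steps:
D = 735 (D = 105*7 = 735)
F(t, X) = -17*X
(F(-7, q(-2)) + (-174 - 26)*(71 + D))/(-427 + 44) = (-17*1 + (-174 - 26)*(71 + 735))/(-427 + 44) = (-17 - 200*806)/(-383) = (-17 - 161200)*(-1/383) = -161217*(-1/383) = 161217/383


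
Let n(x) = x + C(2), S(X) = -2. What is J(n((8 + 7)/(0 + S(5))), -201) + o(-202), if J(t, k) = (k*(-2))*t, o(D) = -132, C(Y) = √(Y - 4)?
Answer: -3147 + 402*I*√2 ≈ -3147.0 + 568.51*I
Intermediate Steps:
C(Y) = √(-4 + Y)
n(x) = x + I*√2 (n(x) = x + √(-4 + 2) = x + √(-2) = x + I*√2)
J(t, k) = -2*k*t (J(t, k) = (-2*k)*t = -2*k*t)
J(n((8 + 7)/(0 + S(5))), -201) + o(-202) = -2*(-201)*((8 + 7)/(0 - 2) + I*√2) - 132 = -2*(-201)*(15/(-2) + I*√2) - 132 = -2*(-201)*(15*(-½) + I*√2) - 132 = -2*(-201)*(-15/2 + I*√2) - 132 = (-3015 + 402*I*√2) - 132 = -3147 + 402*I*√2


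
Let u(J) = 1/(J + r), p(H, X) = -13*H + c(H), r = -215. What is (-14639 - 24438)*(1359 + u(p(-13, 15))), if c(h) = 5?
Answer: -2177292286/41 ≈ -5.3105e+7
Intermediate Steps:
p(H, X) = 5 - 13*H (p(H, X) = -13*H + 5 = 5 - 13*H)
u(J) = 1/(-215 + J) (u(J) = 1/(J - 215) = 1/(-215 + J))
(-14639 - 24438)*(1359 + u(p(-13, 15))) = (-14639 - 24438)*(1359 + 1/(-215 + (5 - 13*(-13)))) = -39077*(1359 + 1/(-215 + (5 + 169))) = -39077*(1359 + 1/(-215 + 174)) = -39077*(1359 + 1/(-41)) = -39077*(1359 - 1/41) = -39077*55718/41 = -2177292286/41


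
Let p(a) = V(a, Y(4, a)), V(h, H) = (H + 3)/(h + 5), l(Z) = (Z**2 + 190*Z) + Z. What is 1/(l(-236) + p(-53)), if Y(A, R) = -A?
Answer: 48/509761 ≈ 9.4162e-5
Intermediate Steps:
l(Z) = Z**2 + 191*Z
V(h, H) = (3 + H)/(5 + h)
p(a) = -1/(5 + a) (p(a) = (3 - 1*4)/(5 + a) = (3 - 4)/(5 + a) = -1/(5 + a))
1/(l(-236) + p(-53)) = 1/(-236*(191 - 236) - 1/(5 - 53)) = 1/(-236*(-45) - 1/(-48)) = 1/(10620 - 1*(-1/48)) = 1/(10620 + 1/48) = 1/(509761/48) = 48/509761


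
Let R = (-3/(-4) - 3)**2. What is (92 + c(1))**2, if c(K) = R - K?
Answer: 2362369/256 ≈ 9228.0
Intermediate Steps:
R = 81/16 (R = (-3*(-1/4) - 3)**2 = (3/4 - 3)**2 = (-9/4)**2 = 81/16 ≈ 5.0625)
c(K) = 81/16 - K
(92 + c(1))**2 = (92 + (81/16 - 1*1))**2 = (92 + (81/16 - 1))**2 = (92 + 65/16)**2 = (1537/16)**2 = 2362369/256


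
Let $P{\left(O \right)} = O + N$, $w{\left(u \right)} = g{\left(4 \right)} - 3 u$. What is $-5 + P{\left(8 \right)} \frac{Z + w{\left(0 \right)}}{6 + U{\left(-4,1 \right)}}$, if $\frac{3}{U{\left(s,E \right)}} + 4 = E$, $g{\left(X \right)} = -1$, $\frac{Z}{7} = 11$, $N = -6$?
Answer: $\frac{127}{5} \approx 25.4$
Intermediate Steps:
$Z = 77$ ($Z = 7 \cdot 11 = 77$)
$U{\left(s,E \right)} = \frac{3}{-4 + E}$
$w{\left(u \right)} = -1 - 3 u$
$P{\left(O \right)} = -6 + O$ ($P{\left(O \right)} = O - 6 = -6 + O$)
$-5 + P{\left(8 \right)} \frac{Z + w{\left(0 \right)}}{6 + U{\left(-4,1 \right)}} = -5 + \left(-6 + 8\right) \frac{77 - 1}{6 + \frac{3}{-4 + 1}} = -5 + 2 \frac{77 + \left(-1 + 0\right)}{6 + \frac{3}{-3}} = -5 + 2 \frac{77 - 1}{6 + 3 \left(- \frac{1}{3}\right)} = -5 + 2 \frac{76}{6 - 1} = -5 + 2 \cdot \frac{76}{5} = -5 + \frac{152}{5} = \frac{127}{5}$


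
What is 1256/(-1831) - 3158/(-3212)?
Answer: 874013/2940586 ≈ 0.29722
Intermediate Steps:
1256/(-1831) - 3158/(-3212) = 1256*(-1/1831) - 3158*(-1/3212) = -1256/1831 + 1579/1606 = 874013/2940586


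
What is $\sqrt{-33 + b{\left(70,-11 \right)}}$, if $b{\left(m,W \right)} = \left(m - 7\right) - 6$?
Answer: $2 \sqrt{6} \approx 4.899$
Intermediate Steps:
$b{\left(m,W \right)} = -13 + m$ ($b{\left(m,W \right)} = \left(-7 + m\right) - 6 = -13 + m$)
$\sqrt{-33 + b{\left(70,-11 \right)}} = \sqrt{-33 + \left(-13 + 70\right)} = \sqrt{-33 + 57} = \sqrt{24} = 2 \sqrt{6}$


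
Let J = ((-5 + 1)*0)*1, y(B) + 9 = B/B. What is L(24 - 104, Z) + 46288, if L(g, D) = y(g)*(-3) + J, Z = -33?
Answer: 46312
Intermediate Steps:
y(B) = -8 (y(B) = -9 + B/B = -9 + 1 = -8)
J = 0 (J = -4*0*1 = 0*1 = 0)
L(g, D) = 24 (L(g, D) = -8*(-3) + 0 = 24 + 0 = 24)
L(24 - 104, Z) + 46288 = 24 + 46288 = 46312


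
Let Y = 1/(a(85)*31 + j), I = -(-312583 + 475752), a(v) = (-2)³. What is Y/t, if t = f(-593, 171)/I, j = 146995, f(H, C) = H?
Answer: 163169/87020971 ≈ 0.0018751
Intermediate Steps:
a(v) = -8
I = -163169 (I = -1*163169 = -163169)
t = 593/163169 (t = -593/(-163169) = -593*(-1/163169) = 593/163169 ≈ 0.0036343)
Y = 1/146747 (Y = 1/(-8*31 + 146995) = 1/(-248 + 146995) = 1/146747 ≈ 6.8145e-6)
Y/t = 1/(146747*(593/163169)) = (1/146747)*(163169/593) = 163169/87020971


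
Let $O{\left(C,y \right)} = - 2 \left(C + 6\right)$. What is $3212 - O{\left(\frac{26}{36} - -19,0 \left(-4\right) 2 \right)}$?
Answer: $\frac{29371}{9} \approx 3263.4$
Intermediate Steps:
$O{\left(C,y \right)} = -12 - 2 C$ ($O{\left(C,y \right)} = - 2 \left(6 + C\right) = -12 - 2 C$)
$3212 - O{\left(\frac{26}{36} - -19,0 \left(-4\right) 2 \right)} = 3212 - \left(-12 - 2 \left(\frac{26}{36} - -19\right)\right) = 3212 - \left(-12 - 2 \left(26 \cdot \frac{1}{36} + 19\right)\right) = 3212 - \left(-12 - 2 \left(\frac{13}{18} + 19\right)\right) = 3212 - \left(-12 - \frac{355}{9}\right) = 3212 - - \frac{463}{9} = 3212 + \frac{463}{9} = \frac{29371}{9}$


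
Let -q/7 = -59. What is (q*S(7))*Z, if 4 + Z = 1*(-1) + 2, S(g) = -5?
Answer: 6195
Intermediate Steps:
q = 413 (q = -7*(-59) = 413)
Z = -3 (Z = -4 + (1*(-1) + 2) = -4 + (-1 + 2) = -4 + 1 = -3)
(q*S(7))*Z = (413*(-5))*(-3) = -2065*(-3) = 6195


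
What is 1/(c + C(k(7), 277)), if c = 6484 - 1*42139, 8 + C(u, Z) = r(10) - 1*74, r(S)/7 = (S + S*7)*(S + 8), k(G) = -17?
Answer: -1/25657 ≈ -3.8976e-5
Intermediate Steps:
r(S) = 56*S*(8 + S) (r(S) = 7*((S + S*7)*(S + 8)) = 7*((S + 7*S)*(8 + S)) = 7*((8*S)*(8 + S)) = 7*(8*S*(8 + S)) = 56*S*(8 + S))
C(u, Z) = 9998 (C(u, Z) = -8 + (56*10*(8 + 10) - 1*74) = -8 + (56*10*18 - 74) = -8 + (10080 - 74) = -8 + 10006 = 9998)
c = -35655 (c = 6484 - 42139 = -35655)
1/(c + C(k(7), 277)) = 1/(-35655 + 9998) = 1/(-25657) = -1/25657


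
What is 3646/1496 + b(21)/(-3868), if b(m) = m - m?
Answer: 1823/748 ≈ 2.4372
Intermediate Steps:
b(m) = 0
3646/1496 + b(21)/(-3868) = 3646/1496 + 0/(-3868) = 3646*(1/1496) + 0*(-1/3868) = 1823/748 + 0 = 1823/748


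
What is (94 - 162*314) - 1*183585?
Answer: -234359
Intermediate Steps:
(94 - 162*314) - 1*183585 = (94 - 50868) - 183585 = -50774 - 183585 = -234359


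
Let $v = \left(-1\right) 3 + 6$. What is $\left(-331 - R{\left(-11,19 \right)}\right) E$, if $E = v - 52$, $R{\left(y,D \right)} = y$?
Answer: $15680$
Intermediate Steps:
$v = 3$ ($v = -3 + 6 = 3$)
$E = -49$ ($E = 3 - 52 = -49$)
$\left(-331 - R{\left(-11,19 \right)}\right) E = \left(-331 - -11\right) \left(-49\right) = \left(-331 + 11\right) \left(-49\right) = \left(-320\right) \left(-49\right) = 15680$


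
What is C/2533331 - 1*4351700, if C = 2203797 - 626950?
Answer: -11024294935853/2533331 ≈ -4.3517e+6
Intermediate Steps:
C = 1576847
C/2533331 - 1*4351700 = 1576847/2533331 - 1*4351700 = 1576847*(1/2533331) - 4351700 = 1576847/2533331 - 4351700 = -11024294935853/2533331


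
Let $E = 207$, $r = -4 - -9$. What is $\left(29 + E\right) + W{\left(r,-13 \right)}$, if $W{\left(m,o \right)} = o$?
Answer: $223$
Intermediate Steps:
$r = 5$ ($r = -4 + 9 = 5$)
$\left(29 + E\right) + W{\left(r,-13 \right)} = \left(29 + 207\right) - 13 = 236 - 13 = 223$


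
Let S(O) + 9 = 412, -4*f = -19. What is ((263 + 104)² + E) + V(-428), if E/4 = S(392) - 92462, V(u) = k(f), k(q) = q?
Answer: -934169/4 ≈ -2.3354e+5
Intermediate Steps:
f = 19/4 (f = -¼*(-19) = 19/4 ≈ 4.7500)
S(O) = 403 (S(O) = -9 + 412 = 403)
V(u) = 19/4
E = -368236 (E = 4*(403 - 92462) = 4*(-92059) = -368236)
((263 + 104)² + E) + V(-428) = ((263 + 104)² - 368236) + 19/4 = (367² - 368236) + 19/4 = (134689 - 368236) + 19/4 = -233547 + 19/4 = -934169/4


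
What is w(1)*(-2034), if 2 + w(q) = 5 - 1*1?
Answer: -4068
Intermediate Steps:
w(q) = 2 (w(q) = -2 + (5 - 1*1) = -2 + (5 - 1) = -2 + 4 = 2)
w(1)*(-2034) = 2*(-2034) = -4068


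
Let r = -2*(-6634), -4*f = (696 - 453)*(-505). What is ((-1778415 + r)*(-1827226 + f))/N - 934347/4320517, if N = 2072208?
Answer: 2382798593024081309/1557045198528 ≈ 1.5303e+6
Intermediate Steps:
f = 122715/4 (f = -(696 - 453)*(-505)/4 = -243*(-505)/4 = -¼*(-122715) = 122715/4 ≈ 30679.)
r = 13268
((-1778415 + r)*(-1827226 + f))/N - 934347/4320517 = ((-1778415 + 13268)*(-1827226 + 122715/4))/2072208 - 934347/4320517 = -1765147*(-7186189/4)*(1/2072208) - 934347*1/4320517 = (12684679954783/4)*(1/2072208) - 934347/4320517 = 551507824121/360384 - 934347/4320517 = 2382798593024081309/1557045198528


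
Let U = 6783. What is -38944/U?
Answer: -38944/6783 ≈ -5.7414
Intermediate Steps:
-38944/U = -38944/6783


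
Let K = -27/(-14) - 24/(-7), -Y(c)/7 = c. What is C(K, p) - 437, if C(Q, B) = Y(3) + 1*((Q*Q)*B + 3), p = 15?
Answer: -4805/196 ≈ -24.515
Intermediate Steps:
Y(c) = -7*c
K = 75/14 (K = -27*(-1/14) - 24*(-⅐) = 27/14 + 24/7 = 75/14 ≈ 5.3571)
C(Q, B) = -18 + B*Q² (C(Q, B) = -7*3 + 1*((Q*Q)*B + 3) = -21 + 1*(Q²*B + 3) = -21 + 1*(B*Q² + 3) = -21 + 1*(3 + B*Q²) = -21 + (3 + B*Q²) = -18 + B*Q²)
C(K, p) - 437 = (-18 + 15*(75/14)²) - 437 = (-18 + 15*(5625/196)) - 437 = (-18 + 84375/196) - 437 = 80847/196 - 437 = -4805/196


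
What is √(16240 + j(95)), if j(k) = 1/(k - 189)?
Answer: √143496546/94 ≈ 127.44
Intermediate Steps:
j(k) = 1/(-189 + k)
√(16240 + j(95)) = √(16240 + 1/(-189 + 95)) = √(16240 + 1/(-94)) = √(16240 - 1/94) = √(1526559/94) = √143496546/94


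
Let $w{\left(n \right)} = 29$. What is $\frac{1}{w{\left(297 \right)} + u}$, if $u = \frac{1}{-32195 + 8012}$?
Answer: $\frac{24183}{701306} \approx 0.034483$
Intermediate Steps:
$u = - \frac{1}{24183}$ ($u = \frac{1}{-24183} = - \frac{1}{24183} \approx -4.1351 \cdot 10^{-5}$)
$\frac{1}{w{\left(297 \right)} + u} = \frac{1}{29 - \frac{1}{24183}} = \frac{1}{\frac{701306}{24183}} = \frac{24183}{701306}$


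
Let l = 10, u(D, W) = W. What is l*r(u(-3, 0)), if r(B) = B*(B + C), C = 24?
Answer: 0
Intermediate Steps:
r(B) = B*(24 + B) (r(B) = B*(B + 24) = B*(24 + B))
l*r(u(-3, 0)) = 10*(0*(24 + 0)) = 10*(0*24) = 10*0 = 0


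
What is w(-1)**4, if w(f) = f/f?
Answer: 1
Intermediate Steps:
w(f) = 1
w(-1)**4 = 1**4 = 1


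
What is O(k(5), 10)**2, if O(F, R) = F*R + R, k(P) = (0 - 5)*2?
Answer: 8100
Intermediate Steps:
k(P) = -10 (k(P) = -5*2 = -10)
O(F, R) = R + F*R
O(k(5), 10)**2 = (10*(1 - 10))**2 = (10*(-9))**2 = (-90)**2 = 8100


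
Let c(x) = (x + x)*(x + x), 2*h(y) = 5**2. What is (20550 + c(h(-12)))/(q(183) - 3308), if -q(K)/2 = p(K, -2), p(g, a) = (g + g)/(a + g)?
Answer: -109505/17128 ≈ -6.3933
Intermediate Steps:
h(y) = 25/2 (h(y) = (1/2)*5**2 = (1/2)*25 = 25/2)
c(x) = 4*x**2 (c(x) = (2*x)*(2*x) = 4*x**2)
p(g, a) = 2*g/(a + g) (p(g, a) = (2*g)/(a + g) = 2*g/(a + g))
q(K) = -4*K/(-2 + K)
(20550 + c(h(-12)))/(q(183) - 3308) = (20550 + 4*(25/2)**2)/(-4*183/(-2 + 183) - 3308) = (20550 + 4*(625/4))/(-4*183/181 - 3308) = (20550 + 625)/(-4*183*1/181 - 3308) = 21175/(-732/181 - 3308) = 21175/(-599480/181) = 21175*(-181/599480) = -109505/17128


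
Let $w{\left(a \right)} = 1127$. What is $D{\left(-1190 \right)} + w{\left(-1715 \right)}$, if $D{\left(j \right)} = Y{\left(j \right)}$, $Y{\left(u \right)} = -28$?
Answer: $1099$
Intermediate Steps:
$D{\left(j \right)} = -28$
$D{\left(-1190 \right)} + w{\left(-1715 \right)} = -28 + 1127 = 1099$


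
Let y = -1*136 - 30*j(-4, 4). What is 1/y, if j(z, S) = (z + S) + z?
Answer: -1/16 ≈ -0.062500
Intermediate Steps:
j(z, S) = S + 2*z (j(z, S) = (S + z) + z = S + 2*z)
y = -16 (y = -1*136 - 30*(4 + 2*(-4)) = -136 - 30*(4 - 8) = -136 - 30*(-4) = -136 + 120 = -16)
1/y = 1/(-16) = -1/16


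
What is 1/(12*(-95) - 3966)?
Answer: -1/5106 ≈ -0.00019585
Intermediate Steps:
1/(12*(-95) - 3966) = 1/(-1140 - 3966) = 1/(-5106) = -1/5106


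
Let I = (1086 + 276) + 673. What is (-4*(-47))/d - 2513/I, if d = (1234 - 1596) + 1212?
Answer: -175347/172975 ≈ -1.0137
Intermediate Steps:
I = 2035 (I = 1362 + 673 = 2035)
d = 850 (d = -362 + 1212 = 850)
(-4*(-47))/d - 2513/I = -4*(-47)/850 - 2513/2035 = 188*(1/850) - 2513*1/2035 = 94/425 - 2513/2035 = -175347/172975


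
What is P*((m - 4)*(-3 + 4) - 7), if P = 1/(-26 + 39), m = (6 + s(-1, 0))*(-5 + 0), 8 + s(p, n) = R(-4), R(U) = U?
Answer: 19/13 ≈ 1.4615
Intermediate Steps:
s(p, n) = -12 (s(p, n) = -8 - 4 = -12)
m = 30 (m = (6 - 12)*(-5 + 0) = -6*(-5) = 30)
P = 1/13 ≈ 0.076923
P*((m - 4)*(-3 + 4) - 7) = ((30 - 4)*(-3 + 4) - 7)/13 = (26*1 - 7)/13 = (26 - 7)/13 = (1/13)*19 = 19/13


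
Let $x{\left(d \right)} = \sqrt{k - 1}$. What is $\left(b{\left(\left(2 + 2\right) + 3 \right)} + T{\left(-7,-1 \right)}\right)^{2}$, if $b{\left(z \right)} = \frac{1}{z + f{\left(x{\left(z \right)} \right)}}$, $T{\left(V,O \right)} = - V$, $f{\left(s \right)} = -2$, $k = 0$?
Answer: $\frac{1296}{25} \approx 51.84$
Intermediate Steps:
$x{\left(d \right)} = i$ ($x{\left(d \right)} = \sqrt{0 - 1} = \sqrt{-1} = i$)
$b{\left(z \right)} = \frac{1}{-2 + z}$ ($b{\left(z \right)} = \frac{1}{z - 2} = \frac{1}{-2 + z}$)
$\left(b{\left(\left(2 + 2\right) + 3 \right)} + T{\left(-7,-1 \right)}\right)^{2} = \left(\frac{1}{-2 + \left(\left(2 + 2\right) + 3\right)} - -7\right)^{2} = \left(\frac{1}{-2 + \left(4 + 3\right)} + 7\right)^{2} = \left(\frac{1}{-2 + 7} + 7\right)^{2} = \left(\frac{1}{5} + 7\right)^{2} = \left(\frac{36}{5}\right)^{2} = \frac{1296}{25}$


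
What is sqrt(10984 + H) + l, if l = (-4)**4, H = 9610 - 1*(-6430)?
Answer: 256 + 4*sqrt(1689) ≈ 420.39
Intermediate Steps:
H = 16040 (H = 9610 + 6430 = 16040)
l = 256
sqrt(10984 + H) + l = sqrt(10984 + 16040) + 256 = sqrt(27024) + 256 = 4*sqrt(1689) + 256 = 256 + 4*sqrt(1689)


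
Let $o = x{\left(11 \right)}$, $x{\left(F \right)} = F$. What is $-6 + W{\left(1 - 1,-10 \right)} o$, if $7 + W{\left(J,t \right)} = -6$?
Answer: $-149$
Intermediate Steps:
$W{\left(J,t \right)} = -13$ ($W{\left(J,t \right)} = -7 - 6 = -13$)
$o = 11$
$-6 + W{\left(1 - 1,-10 \right)} o = -6 - 143 = -149$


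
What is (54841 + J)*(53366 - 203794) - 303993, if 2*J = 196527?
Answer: -23031507719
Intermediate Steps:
J = 196527/2 (J = (½)*196527 = 196527/2 ≈ 98264.)
(54841 + J)*(53366 - 203794) - 303993 = (54841 + 196527/2)*(53366 - 203794) - 303993 = (306209/2)*(-150428) - 303993 = -23031203726 - 303993 = -23031507719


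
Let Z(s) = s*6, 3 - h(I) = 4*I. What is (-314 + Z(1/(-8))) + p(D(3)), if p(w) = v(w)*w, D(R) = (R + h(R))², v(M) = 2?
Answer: -971/4 ≈ -242.75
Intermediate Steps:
h(I) = 3 - 4*I
D(R) = (3 - 3*R)² (D(R) = (R + (3 - 4*R))² = (3 - 3*R)²)
p(w) = 2*w
Z(s) = 6*s
(-314 + Z(1/(-8))) + p(D(3)) = (-314 + 6*(1/(-8))) + 2*(9*(-1 + 3)²) = (-314 + 6*(1*(-⅛))) + 2*(9*2²) = (-314 + 6*(-⅛)) + 2*(9*4) = (-314 - ¾) + 2*36 = -1259/4 + 72 = -971/4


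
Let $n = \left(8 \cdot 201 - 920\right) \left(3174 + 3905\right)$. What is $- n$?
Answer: $-4870352$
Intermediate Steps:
$n = 4870352$ ($n = \left(1608 - 920\right) 7079 = 688 \cdot 7079 = 4870352$)
$- n = \left(-1\right) 4870352 = -4870352$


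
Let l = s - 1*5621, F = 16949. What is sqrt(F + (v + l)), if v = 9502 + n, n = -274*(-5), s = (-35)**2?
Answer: 5*sqrt(937) ≈ 153.05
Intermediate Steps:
s = 1225
n = 1370
v = 10872 (v = 9502 + 1370 = 10872)
l = -4396 (l = 1225 - 1*5621 = 1225 - 5621 = -4396)
sqrt(F + (v + l)) = sqrt(16949 + (10872 - 4396)) = sqrt(16949 + 6476) = sqrt(23425) = 5*sqrt(937)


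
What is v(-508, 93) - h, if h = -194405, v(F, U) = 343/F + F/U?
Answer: 9184179857/47244 ≈ 1.9440e+5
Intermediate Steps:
v(-508, 93) - h = (343/(-508) - 508/93) - 1*(-194405) = (343*(-1/508) - 508*1/93) + 194405 = (-343/508 - 508/93) + 194405 = -289963/47244 + 194405 = 9184179857/47244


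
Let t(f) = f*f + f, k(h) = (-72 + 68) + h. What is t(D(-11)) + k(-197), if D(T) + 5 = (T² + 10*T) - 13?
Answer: -159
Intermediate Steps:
D(T) = -18 + T² + 10*T (D(T) = -5 + ((T² + 10*T) - 13) = -5 + (-13 + T² + 10*T) = -18 + T² + 10*T)
k(h) = -4 + h
t(f) = f + f² (t(f) = f² + f = f + f²)
t(D(-11)) + k(-197) = (-18 + (-11)² + 10*(-11))*(1 + (-18 + (-11)² + 10*(-11))) + (-4 - 197) = (-18 + 121 - 110)*(1 + (-18 + 121 - 110)) - 201 = -7*(1 - 7) - 201 = -7*(-6) - 201 = 42 - 201 = -159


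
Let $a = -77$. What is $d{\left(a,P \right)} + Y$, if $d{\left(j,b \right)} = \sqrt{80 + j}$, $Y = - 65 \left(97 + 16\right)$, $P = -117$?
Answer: $-7345 + \sqrt{3} \approx -7343.3$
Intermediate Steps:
$Y = -7345$ ($Y = \left(-65\right) 113 = -7345$)
$d{\left(a,P \right)} + Y = \sqrt{80 - 77} - 7345 = \sqrt{3} - 7345 = -7345 + \sqrt{3}$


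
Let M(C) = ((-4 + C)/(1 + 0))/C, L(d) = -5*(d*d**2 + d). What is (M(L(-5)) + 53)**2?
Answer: 307932304/105625 ≈ 2915.3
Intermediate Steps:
L(d) = -5*d - 5*d**3 (L(d) = -5*(d**3 + d) = -5*(d + d**3) = -5*d - 5*d**3)
M(C) = (-4 + C)/C (M(C) = ((-4 + C)/1)/C = ((-4 + C)*1)/C = (-4 + C)/C)
(M(L(-5)) + 53)**2 = ((-4 - 5*(-5)*(1 + (-5)**2))/((-5*(-5)*(1 + (-5)**2))) + 53)**2 = ((-4 - 5*(-5)*(1 + 25))/((-5*(-5)*(1 + 25))) + 53)**2 = ((-4 - 5*(-5)*26)/((-5*(-5)*26)) + 53)**2 = ((-4 + 650)/650 + 53)**2 = ((1/650)*646 + 53)**2 = (323/325 + 53)**2 = (17548/325)**2 = 307932304/105625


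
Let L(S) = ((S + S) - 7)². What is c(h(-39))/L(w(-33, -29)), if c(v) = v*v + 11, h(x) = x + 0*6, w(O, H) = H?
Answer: 1532/4225 ≈ 0.36260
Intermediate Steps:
L(S) = (-7 + 2*S)² (L(S) = (2*S - 7)² = (-7 + 2*S)²)
h(x) = x (h(x) = x + 0 = x)
c(v) = 11 + v² (c(v) = v² + 11 = 11 + v²)
c(h(-39))/L(w(-33, -29)) = (11 + (-39)²)/((-7 + 2*(-29))²) = (11 + 1521)/((-7 - 58)²) = 1532/((-65)²) = 1532/4225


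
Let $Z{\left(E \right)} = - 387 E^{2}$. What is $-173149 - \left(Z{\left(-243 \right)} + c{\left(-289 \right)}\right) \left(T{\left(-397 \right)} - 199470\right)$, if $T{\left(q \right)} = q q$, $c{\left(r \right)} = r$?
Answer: $-956618294121$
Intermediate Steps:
$T{\left(q \right)} = q^{2}$
$-173149 - \left(Z{\left(-243 \right)} + c{\left(-289 \right)}\right) \left(T{\left(-397 \right)} - 199470\right) = -173149 - \left(- 387 \left(-243\right)^{2} - 289\right) \left(\left(-397\right)^{2} - 199470\right) = -173149 - \left(\left(-387\right) 59049 - 289\right) \left(157609 - 199470\right) = -173149 - \left(-22851963 - 289\right) \left(-41861\right) = -173149 - \left(-22852252\right) \left(-41861\right) = -173149 - 956618120972 = -956618294121$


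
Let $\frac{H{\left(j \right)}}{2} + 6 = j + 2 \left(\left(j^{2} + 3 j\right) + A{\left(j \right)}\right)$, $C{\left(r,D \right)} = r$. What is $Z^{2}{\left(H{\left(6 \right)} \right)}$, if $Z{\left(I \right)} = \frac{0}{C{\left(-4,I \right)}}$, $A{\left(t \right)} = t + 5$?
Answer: $0$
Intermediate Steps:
$A{\left(t \right)} = 5 + t$
$H{\left(j \right)} = 8 + 4 j^{2} + 18 j$ ($H{\left(j \right)} = -12 + 2 \left(j + 2 \left(\left(j^{2} + 3 j\right) + \left(5 + j\right)\right)\right) = -12 + 2 \left(j + 2 \left(5 + j^{2} + 4 j\right)\right) = -12 + 2 \left(j + \left(10 + 2 j^{2} + 8 j\right)\right) = -12 + 2 \left(10 + 2 j^{2} + 9 j\right) = -12 + \left(20 + 4 j^{2} + 18 j\right) = 8 + 4 j^{2} + 18 j$)
$Z{\left(I \right)} = 0$ ($Z{\left(I \right)} = \frac{0}{-4} = 0 \left(- \frac{1}{4}\right) = 0$)
$Z^{2}{\left(H{\left(6 \right)} \right)} = 0^{2} = 0$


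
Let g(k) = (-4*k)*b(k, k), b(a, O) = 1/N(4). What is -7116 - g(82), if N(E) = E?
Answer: -7034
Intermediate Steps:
b(a, O) = 1/4
g(k) = -k (g(k) = -4*k*(1/4) = -k)
-7116 - g(82) = -7116 - (-1)*82 = -7116 - 1*(-82) = -7116 + 82 = -7034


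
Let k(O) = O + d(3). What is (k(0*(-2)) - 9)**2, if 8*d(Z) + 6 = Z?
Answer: 5625/64 ≈ 87.891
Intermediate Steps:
d(Z) = -3/4 + Z/8
k(O) = -3/8 + O (k(O) = O + (-3/4 + (1/8)*3) = O + (-3/4 + 3/8) = O - 3/8 = -3/8 + O)
(k(0*(-2)) - 9)**2 = ((-3/8 + 0*(-2)) - 9)**2 = ((-3/8 + 0) - 9)**2 = (-3/8 - 9)**2 = (-75/8)**2 = 5625/64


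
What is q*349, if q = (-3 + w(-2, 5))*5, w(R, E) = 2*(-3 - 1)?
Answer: -19195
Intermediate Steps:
w(R, E) = -8 (w(R, E) = 2*(-4) = -8)
q = -55 (q = (-3 - 8)*5 = -11*5 = -55)
q*349 = -55*349 = -19195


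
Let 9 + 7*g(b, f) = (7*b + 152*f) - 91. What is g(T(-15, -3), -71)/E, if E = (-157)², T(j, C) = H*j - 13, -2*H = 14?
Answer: -1464/24649 ≈ -0.059394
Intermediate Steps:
H = -7 (H = -½*14 = -7)
T(j, C) = -13 - 7*j (T(j, C) = -7*j - 13 = -13 - 7*j)
g(b, f) = -100/7 + b + 152*f/7 (g(b, f) = -9/7 + ((7*b + 152*f) - 91)/7 = -9/7 + (-91 + 7*b + 152*f)/7 = -9/7 + (-13 + b + 152*f/7) = -100/7 + b + 152*f/7)
E = 24649
g(T(-15, -3), -71)/E = (-100/7 + (-13 - 7*(-15)) + (152/7)*(-71))/24649 = (-100/7 + (-13 + 105) - 10792/7)*(1/24649) = (-100/7 + 92 - 10792/7)*(1/24649) = -1464*1/24649 = -1464/24649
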